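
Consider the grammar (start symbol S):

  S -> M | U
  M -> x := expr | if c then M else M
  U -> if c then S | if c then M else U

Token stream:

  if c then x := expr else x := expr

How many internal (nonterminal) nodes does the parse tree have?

[S [M if c then [M x := expr] else [M x := expr]]]

4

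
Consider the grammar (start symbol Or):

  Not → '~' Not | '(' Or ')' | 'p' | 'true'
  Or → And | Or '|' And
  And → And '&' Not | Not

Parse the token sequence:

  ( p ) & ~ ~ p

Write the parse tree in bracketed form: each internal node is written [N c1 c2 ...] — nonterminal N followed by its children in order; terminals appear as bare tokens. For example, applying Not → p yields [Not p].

Or
And
And & Not
Not & Not
( Or ) & Not
( And ) & Not
( Not ) & Not
( p ) & Not
( p ) & ~ Not
( p ) & ~ ~ Not
( p ) & ~ ~ p

[Or [And [And [Not ( [Or [And [Not p]]] )]] & [Not ~ [Not ~ [Not p]]]]]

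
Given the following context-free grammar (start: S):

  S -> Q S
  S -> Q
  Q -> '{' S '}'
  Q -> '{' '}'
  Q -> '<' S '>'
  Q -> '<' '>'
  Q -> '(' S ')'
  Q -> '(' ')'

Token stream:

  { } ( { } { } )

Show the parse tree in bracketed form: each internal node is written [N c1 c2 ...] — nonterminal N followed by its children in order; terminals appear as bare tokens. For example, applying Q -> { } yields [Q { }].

[S [Q { }] [S [Q ( [S [Q { }] [S [Q { }]]] )]]]

S
Q S
{ } S
{ } Q
{ } ( S )
{ } ( Q S )
{ } ( { } S )
{ } ( { } Q )
{ } ( { } { } )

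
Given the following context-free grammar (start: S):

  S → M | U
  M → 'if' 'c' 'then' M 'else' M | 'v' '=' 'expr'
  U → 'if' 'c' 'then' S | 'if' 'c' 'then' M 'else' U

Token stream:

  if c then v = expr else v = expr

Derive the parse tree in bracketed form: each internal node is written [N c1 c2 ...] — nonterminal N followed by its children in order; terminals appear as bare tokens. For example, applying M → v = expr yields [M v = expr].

S
M
if c then M else M
if c then v = expr else M
if c then v = expr else v = expr

[S [M if c then [M v = expr] else [M v = expr]]]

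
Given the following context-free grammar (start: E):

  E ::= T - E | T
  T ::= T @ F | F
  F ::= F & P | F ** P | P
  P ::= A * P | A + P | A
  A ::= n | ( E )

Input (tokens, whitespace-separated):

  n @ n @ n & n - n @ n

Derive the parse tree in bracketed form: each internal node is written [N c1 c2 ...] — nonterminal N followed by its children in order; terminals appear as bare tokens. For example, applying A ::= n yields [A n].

[E [T [T [T [F [P [A n]]]] @ [F [P [A n]]]] @ [F [F [P [A n]]] & [P [A n]]]] - [E [T [T [F [P [A n]]]] @ [F [P [A n]]]]]]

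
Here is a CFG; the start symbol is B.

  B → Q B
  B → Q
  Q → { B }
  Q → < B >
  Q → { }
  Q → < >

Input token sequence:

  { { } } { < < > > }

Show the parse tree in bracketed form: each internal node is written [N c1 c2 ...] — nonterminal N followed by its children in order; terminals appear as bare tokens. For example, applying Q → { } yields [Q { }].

B
Q B
{ B } B
{ Q } B
{ { } } B
{ { } } Q
{ { } } { B }
{ { } } { Q }
{ { } } { < B > }
{ { } } { < Q > }
{ { } } { < < > > }

[B [Q { [B [Q { }]] }] [B [Q { [B [Q < [B [Q < >]] >]] }]]]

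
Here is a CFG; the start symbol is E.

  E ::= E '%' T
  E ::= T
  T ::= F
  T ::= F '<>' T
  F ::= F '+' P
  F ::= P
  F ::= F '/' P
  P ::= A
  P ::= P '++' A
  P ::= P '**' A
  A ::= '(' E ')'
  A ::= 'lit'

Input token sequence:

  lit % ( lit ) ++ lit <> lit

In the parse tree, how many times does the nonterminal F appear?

4

[E [E [T [F [P [A lit]]]]] % [T [F [P [P [A ( [E [T [F [P [A lit]]]]] )]] ++ [A lit]]] <> [T [F [P [A lit]]]]]]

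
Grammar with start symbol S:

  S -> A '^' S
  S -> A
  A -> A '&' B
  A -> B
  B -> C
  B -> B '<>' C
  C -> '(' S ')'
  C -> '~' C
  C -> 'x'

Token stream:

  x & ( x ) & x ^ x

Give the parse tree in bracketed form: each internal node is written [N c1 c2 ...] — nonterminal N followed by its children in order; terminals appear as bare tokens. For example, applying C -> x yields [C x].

[S [A [A [A [B [C x]]] & [B [C ( [S [A [B [C x]]]] )]]] & [B [C x]]] ^ [S [A [B [C x]]]]]

S
A ^ S
A & B ^ S
A & B & B ^ S
B & B & B ^ S
C & B & B ^ S
x & B & B ^ S
x & C & B ^ S
x & ( S ) & B ^ S
x & ( A ) & B ^ S
x & ( B ) & B ^ S
x & ( C ) & B ^ S
x & ( x ) & B ^ S
x & ( x ) & C ^ S
x & ( x ) & x ^ S
x & ( x ) & x ^ A
x & ( x ) & x ^ B
x & ( x ) & x ^ C
x & ( x ) & x ^ x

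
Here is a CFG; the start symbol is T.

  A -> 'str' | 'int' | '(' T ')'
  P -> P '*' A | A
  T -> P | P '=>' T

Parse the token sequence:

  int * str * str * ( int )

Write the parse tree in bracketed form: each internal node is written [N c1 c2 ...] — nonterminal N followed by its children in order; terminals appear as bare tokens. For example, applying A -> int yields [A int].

[T [P [P [P [P [A int]] * [A str]] * [A str]] * [A ( [T [P [A int]]] )]]]

T
P
P * A
P * A * A
P * A * A * A
A * A * A * A
int * A * A * A
int * str * A * A
int * str * str * A
int * str * str * ( T )
int * str * str * ( P )
int * str * str * ( A )
int * str * str * ( int )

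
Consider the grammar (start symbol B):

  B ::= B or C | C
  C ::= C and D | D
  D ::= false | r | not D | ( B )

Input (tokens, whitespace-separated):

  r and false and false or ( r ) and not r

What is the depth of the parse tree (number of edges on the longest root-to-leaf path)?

7

[B [B [C [C [C [D r]] and [D false]] and [D false]]] or [C [C [D ( [B [C [D r]]] )]] and [D not [D r]]]]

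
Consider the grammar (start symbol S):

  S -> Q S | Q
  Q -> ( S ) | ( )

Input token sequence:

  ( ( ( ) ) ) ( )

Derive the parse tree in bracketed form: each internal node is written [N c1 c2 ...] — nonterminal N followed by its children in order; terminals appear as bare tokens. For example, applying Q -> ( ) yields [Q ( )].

[S [Q ( [S [Q ( [S [Q ( )]] )]] )] [S [Q ( )]]]

S
Q S
( S ) S
( Q ) S
( ( S ) ) S
( ( Q ) ) S
( ( ( ) ) ) S
( ( ( ) ) ) Q
( ( ( ) ) ) ( )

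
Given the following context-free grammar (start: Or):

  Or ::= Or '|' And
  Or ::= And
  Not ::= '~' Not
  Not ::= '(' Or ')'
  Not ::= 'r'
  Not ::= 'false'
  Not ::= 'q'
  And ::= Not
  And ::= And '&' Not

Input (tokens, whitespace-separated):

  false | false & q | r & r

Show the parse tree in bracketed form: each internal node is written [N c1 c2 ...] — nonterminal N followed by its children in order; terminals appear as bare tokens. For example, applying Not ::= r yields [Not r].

Or
Or | And
Or | And | And
And | And | And
Not | And | And
false | And | And
false | And & Not | And
false | Not & Not | And
false | false & Not | And
false | false & q | And
false | false & q | And & Not
false | false & q | Not & Not
false | false & q | r & Not
false | false & q | r & r

[Or [Or [Or [And [Not false]]] | [And [And [Not false]] & [Not q]]] | [And [And [Not r]] & [Not r]]]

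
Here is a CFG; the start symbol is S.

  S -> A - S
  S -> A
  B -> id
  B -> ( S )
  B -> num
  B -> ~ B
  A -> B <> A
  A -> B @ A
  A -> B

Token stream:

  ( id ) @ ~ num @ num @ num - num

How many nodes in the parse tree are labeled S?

[S [A [B ( [S [A [B id]]] )] @ [A [B ~ [B num]] @ [A [B num] @ [A [B num]]]]] - [S [A [B num]]]]

3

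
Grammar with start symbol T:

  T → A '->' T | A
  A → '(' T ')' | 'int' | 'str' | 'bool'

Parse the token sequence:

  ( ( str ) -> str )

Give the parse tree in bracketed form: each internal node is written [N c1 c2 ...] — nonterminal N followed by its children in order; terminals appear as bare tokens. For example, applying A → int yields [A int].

T
A
( T )
( A -> T )
( ( T ) -> T )
( ( A ) -> T )
( ( str ) -> T )
( ( str ) -> A )
( ( str ) -> str )

[T [A ( [T [A ( [T [A str]] )] -> [T [A str]]] )]]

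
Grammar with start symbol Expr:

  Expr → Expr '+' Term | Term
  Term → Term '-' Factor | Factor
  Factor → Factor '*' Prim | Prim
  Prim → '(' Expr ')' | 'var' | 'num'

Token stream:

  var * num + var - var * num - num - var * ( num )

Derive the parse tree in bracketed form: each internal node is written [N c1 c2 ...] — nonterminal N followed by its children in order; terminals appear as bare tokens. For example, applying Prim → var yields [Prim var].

[Expr [Expr [Term [Factor [Factor [Prim var]] * [Prim num]]]] + [Term [Term [Term [Term [Factor [Prim var]]] - [Factor [Factor [Prim var]] * [Prim num]]] - [Factor [Prim num]]] - [Factor [Factor [Prim var]] * [Prim ( [Expr [Term [Factor [Prim num]]]] )]]]]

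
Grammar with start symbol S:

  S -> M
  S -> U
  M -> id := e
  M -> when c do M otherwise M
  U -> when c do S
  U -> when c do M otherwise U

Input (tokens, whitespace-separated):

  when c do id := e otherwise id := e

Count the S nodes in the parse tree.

[S [M when c do [M id := e] otherwise [M id := e]]]

1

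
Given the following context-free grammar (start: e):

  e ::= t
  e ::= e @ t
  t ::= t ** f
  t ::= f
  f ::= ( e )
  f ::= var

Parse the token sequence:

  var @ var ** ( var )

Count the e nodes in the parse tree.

[e [e [t [f var]]] @ [t [t [f var]] ** [f ( [e [t [f var]]] )]]]

3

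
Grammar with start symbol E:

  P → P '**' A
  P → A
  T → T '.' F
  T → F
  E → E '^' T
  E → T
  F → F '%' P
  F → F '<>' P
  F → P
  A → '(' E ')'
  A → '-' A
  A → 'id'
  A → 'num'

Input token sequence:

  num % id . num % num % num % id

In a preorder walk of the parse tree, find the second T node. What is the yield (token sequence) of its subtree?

[E [T [T [F [F [P [A num]]] % [P [A id]]]] . [F [F [F [F [P [A num]]] % [P [A num]]] % [P [A num]]] % [P [A id]]]]]

num % id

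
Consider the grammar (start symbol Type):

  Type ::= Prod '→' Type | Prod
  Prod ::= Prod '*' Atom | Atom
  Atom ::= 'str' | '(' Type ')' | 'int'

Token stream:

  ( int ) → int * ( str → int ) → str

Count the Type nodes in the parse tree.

[Type [Prod [Atom ( [Type [Prod [Atom int]]] )]] → [Type [Prod [Prod [Atom int]] * [Atom ( [Type [Prod [Atom str]] → [Type [Prod [Atom int]]]] )]] → [Type [Prod [Atom str]]]]]

6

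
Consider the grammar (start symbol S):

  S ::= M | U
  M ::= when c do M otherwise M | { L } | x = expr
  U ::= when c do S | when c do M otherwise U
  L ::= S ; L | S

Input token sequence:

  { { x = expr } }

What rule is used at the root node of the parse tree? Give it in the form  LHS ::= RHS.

S ::= M

[S [M { [L [S [M { [L [S [M x = expr]]] }]]] }]]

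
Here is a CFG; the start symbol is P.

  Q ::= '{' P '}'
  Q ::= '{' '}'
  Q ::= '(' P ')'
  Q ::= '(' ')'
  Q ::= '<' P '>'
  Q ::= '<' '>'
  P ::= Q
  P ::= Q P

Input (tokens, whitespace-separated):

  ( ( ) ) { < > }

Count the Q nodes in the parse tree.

4

[P [Q ( [P [Q ( )]] )] [P [Q { [P [Q < >]] }]]]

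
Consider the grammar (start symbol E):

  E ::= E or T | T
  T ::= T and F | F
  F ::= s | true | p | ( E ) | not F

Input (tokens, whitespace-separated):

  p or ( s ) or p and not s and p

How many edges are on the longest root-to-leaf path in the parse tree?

7

[E [E [E [T [F p]]] or [T [F ( [E [T [F s]]] )]]] or [T [T [T [F p]] and [F not [F s]]] and [F p]]]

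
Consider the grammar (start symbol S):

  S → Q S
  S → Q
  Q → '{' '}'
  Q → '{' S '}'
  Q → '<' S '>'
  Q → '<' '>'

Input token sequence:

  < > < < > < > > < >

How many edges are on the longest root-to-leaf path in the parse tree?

6

[S [Q < >] [S [Q < [S [Q < >] [S [Q < >]]] >] [S [Q < >]]]]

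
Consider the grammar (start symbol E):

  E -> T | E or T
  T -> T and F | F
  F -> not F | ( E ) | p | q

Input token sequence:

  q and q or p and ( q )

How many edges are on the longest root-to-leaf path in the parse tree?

[E [E [T [T [F q]] and [F q]]] or [T [T [F p]] and [F ( [E [T [F q]]] )]]]

6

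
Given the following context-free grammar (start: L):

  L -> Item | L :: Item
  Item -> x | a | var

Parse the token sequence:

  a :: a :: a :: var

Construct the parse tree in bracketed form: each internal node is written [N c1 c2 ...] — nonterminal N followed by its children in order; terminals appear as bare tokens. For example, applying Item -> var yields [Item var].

L
L :: Item
L :: Item :: Item
L :: Item :: Item :: Item
Item :: Item :: Item :: Item
a :: Item :: Item :: Item
a :: a :: Item :: Item
a :: a :: a :: Item
a :: a :: a :: var

[L [L [L [L [Item a]] :: [Item a]] :: [Item a]] :: [Item var]]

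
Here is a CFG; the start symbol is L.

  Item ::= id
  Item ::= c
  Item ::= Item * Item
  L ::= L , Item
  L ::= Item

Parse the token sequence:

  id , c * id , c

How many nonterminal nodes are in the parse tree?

8

[L [L [L [Item id]] , [Item [Item c] * [Item id]]] , [Item c]]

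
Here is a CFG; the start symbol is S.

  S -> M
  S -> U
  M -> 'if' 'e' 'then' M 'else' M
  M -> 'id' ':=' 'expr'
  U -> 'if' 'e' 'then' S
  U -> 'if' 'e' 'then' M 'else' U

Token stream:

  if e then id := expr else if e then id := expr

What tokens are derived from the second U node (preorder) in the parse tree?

if e then id := expr

[S [U if e then [M id := expr] else [U if e then [S [M id := expr]]]]]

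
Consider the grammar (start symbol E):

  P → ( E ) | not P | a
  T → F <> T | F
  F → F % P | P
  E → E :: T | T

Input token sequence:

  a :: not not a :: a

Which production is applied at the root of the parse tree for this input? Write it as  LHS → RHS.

E → E :: T

[E [E [E [T [F [P a]]]] :: [T [F [P not [P not [P a]]]]]] :: [T [F [P a]]]]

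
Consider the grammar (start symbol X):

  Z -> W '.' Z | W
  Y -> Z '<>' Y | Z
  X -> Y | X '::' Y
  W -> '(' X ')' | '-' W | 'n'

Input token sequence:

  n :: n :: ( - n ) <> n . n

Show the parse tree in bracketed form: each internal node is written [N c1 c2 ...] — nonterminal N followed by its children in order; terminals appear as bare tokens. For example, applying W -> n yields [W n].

[X [X [X [Y [Z [W n]]]] :: [Y [Z [W n]]]] :: [Y [Z [W ( [X [Y [Z [W - [W n]]]]] )]] <> [Y [Z [W n] . [Z [W n]]]]]]

X
X :: Y
X :: Y :: Y
Y :: Y :: Y
Z :: Y :: Y
W :: Y :: Y
n :: Y :: Y
n :: Z :: Y
n :: W :: Y
n :: n :: Y
n :: n :: Z <> Y
n :: n :: W <> Y
n :: n :: ( X ) <> Y
n :: n :: ( Y ) <> Y
n :: n :: ( Z ) <> Y
n :: n :: ( W ) <> Y
n :: n :: ( - W ) <> Y
n :: n :: ( - n ) <> Y
n :: n :: ( - n ) <> Z
n :: n :: ( - n ) <> W . Z
n :: n :: ( - n ) <> n . Z
n :: n :: ( - n ) <> n . W
n :: n :: ( - n ) <> n . n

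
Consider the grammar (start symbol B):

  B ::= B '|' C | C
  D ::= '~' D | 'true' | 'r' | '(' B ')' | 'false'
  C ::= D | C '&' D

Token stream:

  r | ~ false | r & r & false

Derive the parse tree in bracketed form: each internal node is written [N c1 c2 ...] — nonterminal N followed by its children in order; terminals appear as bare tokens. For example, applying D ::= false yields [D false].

B
B | C
B | C | C
C | C | C
D | C | C
r | C | C
r | D | C
r | ~ D | C
r | ~ false | C
r | ~ false | C & D
r | ~ false | C & D & D
r | ~ false | D & D & D
r | ~ false | r & D & D
r | ~ false | r & r & D
r | ~ false | r & r & false

[B [B [B [C [D r]]] | [C [D ~ [D false]]]] | [C [C [C [D r]] & [D r]] & [D false]]]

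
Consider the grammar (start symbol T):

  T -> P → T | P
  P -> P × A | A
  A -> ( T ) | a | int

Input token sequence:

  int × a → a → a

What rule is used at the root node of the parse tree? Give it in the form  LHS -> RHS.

T -> P → T

[T [P [P [A int]] × [A a]] → [T [P [A a]] → [T [P [A a]]]]]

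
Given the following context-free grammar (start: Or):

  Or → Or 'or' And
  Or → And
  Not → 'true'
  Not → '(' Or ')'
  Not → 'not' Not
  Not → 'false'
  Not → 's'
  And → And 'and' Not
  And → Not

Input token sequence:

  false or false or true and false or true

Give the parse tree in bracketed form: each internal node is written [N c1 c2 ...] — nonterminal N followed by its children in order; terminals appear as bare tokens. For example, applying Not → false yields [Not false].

[Or [Or [Or [Or [And [Not false]]] or [And [Not false]]] or [And [And [Not true]] and [Not false]]] or [And [Not true]]]

Or
Or or And
Or or And or And
Or or And or And or And
And or And or And or And
Not or And or And or And
false or And or And or And
false or Not or And or And
false or false or And or And
false or false or And and Not or And
false or false or Not and Not or And
false or false or true and Not or And
false or false or true and false or And
false or false or true and false or Not
false or false or true and false or true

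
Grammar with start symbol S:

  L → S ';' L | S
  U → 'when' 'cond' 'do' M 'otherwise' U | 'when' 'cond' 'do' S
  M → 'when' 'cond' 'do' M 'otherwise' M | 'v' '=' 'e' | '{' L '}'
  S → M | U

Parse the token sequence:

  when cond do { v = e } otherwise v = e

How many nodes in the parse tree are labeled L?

1

[S [M when cond do [M { [L [S [M v = e]]] }] otherwise [M v = e]]]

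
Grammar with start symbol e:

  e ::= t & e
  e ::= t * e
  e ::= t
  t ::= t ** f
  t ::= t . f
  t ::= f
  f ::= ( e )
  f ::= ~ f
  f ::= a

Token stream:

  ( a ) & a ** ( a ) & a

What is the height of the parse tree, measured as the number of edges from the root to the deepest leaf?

[e [t [f ( [e [t [f a]]] )]] & [e [t [t [f a]] ** [f ( [e [t [f a]]] )]] & [e [t [f a]]]]]

7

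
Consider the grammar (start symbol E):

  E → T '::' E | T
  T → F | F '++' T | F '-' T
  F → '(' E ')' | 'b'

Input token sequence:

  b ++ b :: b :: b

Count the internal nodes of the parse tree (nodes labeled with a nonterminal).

[E [T [F b] ++ [T [F b]]] :: [E [T [F b]] :: [E [T [F b]]]]]

11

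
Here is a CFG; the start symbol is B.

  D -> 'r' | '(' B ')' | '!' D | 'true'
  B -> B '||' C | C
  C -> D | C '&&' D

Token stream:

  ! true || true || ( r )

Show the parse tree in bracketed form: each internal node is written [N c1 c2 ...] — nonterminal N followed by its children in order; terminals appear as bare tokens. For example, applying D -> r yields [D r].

[B [B [B [C [D ! [D true]]]] || [C [D true]]] || [C [D ( [B [C [D r]]] )]]]

B
B || C
B || C || C
C || C || C
D || C || C
! D || C || C
! true || C || C
! true || D || C
! true || true || C
! true || true || D
! true || true || ( B )
! true || true || ( C )
! true || true || ( D )
! true || true || ( r )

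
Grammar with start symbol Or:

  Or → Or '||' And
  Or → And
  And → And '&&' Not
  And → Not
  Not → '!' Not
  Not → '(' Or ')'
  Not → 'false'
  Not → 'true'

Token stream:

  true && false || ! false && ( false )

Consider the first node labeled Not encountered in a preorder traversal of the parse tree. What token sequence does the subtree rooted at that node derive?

[Or [Or [And [And [Not true]] && [Not false]]] || [And [And [Not ! [Not false]]] && [Not ( [Or [And [Not false]]] )]]]

true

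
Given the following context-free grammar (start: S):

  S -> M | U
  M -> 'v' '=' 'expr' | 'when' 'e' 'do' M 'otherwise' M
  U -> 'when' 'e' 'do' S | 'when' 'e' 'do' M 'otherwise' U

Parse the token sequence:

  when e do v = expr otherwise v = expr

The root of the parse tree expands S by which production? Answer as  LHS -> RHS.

[S [M when e do [M v = expr] otherwise [M v = expr]]]

S -> M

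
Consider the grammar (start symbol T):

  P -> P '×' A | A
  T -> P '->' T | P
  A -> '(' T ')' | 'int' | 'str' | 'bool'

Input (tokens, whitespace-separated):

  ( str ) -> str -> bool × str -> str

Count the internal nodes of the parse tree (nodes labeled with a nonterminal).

17

[T [P [A ( [T [P [A str]]] )]] -> [T [P [A str]] -> [T [P [P [A bool]] × [A str]] -> [T [P [A str]]]]]]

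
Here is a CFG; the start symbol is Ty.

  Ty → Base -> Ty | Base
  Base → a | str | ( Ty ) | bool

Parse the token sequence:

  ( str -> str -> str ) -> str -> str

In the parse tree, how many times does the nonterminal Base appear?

6

[Ty [Base ( [Ty [Base str] -> [Ty [Base str] -> [Ty [Base str]]]] )] -> [Ty [Base str] -> [Ty [Base str]]]]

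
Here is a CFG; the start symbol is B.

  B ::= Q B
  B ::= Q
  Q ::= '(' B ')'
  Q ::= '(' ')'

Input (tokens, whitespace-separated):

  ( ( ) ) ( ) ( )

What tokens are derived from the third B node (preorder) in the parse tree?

( ) ( )

[B [Q ( [B [Q ( )]] )] [B [Q ( )] [B [Q ( )]]]]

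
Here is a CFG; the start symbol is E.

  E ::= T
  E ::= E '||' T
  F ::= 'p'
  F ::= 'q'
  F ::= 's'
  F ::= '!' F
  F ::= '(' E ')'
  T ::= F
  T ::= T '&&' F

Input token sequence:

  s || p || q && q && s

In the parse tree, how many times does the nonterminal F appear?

5

[E [E [E [T [F s]]] || [T [F p]]] || [T [T [T [F q]] && [F q]] && [F s]]]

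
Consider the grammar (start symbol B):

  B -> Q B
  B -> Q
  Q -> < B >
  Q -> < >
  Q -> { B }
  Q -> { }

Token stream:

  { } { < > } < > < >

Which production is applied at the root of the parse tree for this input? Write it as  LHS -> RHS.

[B [Q { }] [B [Q { [B [Q < >]] }] [B [Q < >] [B [Q < >]]]]]

B -> Q B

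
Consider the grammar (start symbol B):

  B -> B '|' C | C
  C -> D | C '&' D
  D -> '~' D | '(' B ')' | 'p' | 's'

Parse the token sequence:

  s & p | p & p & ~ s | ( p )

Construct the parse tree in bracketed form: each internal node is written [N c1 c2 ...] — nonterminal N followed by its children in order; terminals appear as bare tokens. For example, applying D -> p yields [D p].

B
B | C
B | C | C
C | C | C
C & D | C | C
D & D | C | C
s & D | C | C
s & p | C | C
s & p | C & D | C
s & p | C & D & D | C
s & p | D & D & D | C
s & p | p & D & D | C
s & p | p & p & D | C
s & p | p & p & ~ D | C
s & p | p & p & ~ s | C
s & p | p & p & ~ s | D
s & p | p & p & ~ s | ( B )
s & p | p & p & ~ s | ( C )
s & p | p & p & ~ s | ( D )
s & p | p & p & ~ s | ( p )

[B [B [B [C [C [D s]] & [D p]]] | [C [C [C [D p]] & [D p]] & [D ~ [D s]]]] | [C [D ( [B [C [D p]]] )]]]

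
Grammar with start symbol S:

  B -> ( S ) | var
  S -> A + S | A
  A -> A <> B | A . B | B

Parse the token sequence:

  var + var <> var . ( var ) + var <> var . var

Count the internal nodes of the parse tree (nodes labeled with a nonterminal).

20

[S [A [B var]] + [S [A [A [A [B var]] <> [B var]] . [B ( [S [A [B var]]] )]] + [S [A [A [A [B var]] <> [B var]] . [B var]]]]]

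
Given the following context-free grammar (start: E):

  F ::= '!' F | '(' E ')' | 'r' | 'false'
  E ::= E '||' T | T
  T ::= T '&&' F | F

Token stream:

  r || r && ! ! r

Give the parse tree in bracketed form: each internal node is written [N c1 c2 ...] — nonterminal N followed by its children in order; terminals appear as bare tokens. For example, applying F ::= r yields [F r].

[E [E [T [F r]]] || [T [T [F r]] && [F ! [F ! [F r]]]]]

E
E || T
T || T
F || T
r || T
r || T && F
r || F && F
r || r && F
r || r && ! F
r || r && ! ! F
r || r && ! ! r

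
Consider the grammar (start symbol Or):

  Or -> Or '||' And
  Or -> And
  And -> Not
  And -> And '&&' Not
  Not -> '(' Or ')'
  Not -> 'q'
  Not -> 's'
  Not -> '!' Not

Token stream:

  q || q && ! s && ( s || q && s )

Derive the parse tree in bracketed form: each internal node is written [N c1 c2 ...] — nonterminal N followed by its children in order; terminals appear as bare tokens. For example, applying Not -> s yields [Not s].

Or
Or || And
And || And
Not || And
q || And
q || And && Not
q || And && Not && Not
q || Not && Not && Not
q || q && Not && Not
q || q && ! Not && Not
q || q && ! s && Not
q || q && ! s && ( Or )
q || q && ! s && ( Or || And )
q || q && ! s && ( And || And )
q || q && ! s && ( Not || And )
q || q && ! s && ( s || And )
q || q && ! s && ( s || And && Not )
q || q && ! s && ( s || Not && Not )
q || q && ! s && ( s || q && Not )
q || q && ! s && ( s || q && s )

[Or [Or [And [Not q]]] || [And [And [And [Not q]] && [Not ! [Not s]]] && [Not ( [Or [Or [And [Not s]]] || [And [And [Not q]] && [Not s]]] )]]]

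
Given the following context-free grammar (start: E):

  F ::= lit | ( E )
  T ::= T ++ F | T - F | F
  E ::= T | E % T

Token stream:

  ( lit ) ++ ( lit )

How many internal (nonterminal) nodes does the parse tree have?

11

[E [T [T [F ( [E [T [F lit]]] )]] ++ [F ( [E [T [F lit]]] )]]]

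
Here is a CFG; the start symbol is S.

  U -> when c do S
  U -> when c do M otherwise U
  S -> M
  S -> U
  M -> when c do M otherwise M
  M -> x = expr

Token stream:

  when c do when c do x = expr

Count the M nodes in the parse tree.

1

[S [U when c do [S [U when c do [S [M x = expr]]]]]]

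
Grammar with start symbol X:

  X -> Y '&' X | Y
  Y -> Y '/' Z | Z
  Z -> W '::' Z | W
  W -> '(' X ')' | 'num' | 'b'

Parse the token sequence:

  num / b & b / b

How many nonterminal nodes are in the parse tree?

[X [Y [Y [Z [W num]]] / [Z [W b]]] & [X [Y [Y [Z [W b]]] / [Z [W b]]]]]

14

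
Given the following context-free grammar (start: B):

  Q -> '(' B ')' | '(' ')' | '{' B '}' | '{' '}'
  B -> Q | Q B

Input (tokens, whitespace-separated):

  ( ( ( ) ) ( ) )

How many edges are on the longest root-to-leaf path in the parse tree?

6

[B [Q ( [B [Q ( [B [Q ( )]] )] [B [Q ( )]]] )]]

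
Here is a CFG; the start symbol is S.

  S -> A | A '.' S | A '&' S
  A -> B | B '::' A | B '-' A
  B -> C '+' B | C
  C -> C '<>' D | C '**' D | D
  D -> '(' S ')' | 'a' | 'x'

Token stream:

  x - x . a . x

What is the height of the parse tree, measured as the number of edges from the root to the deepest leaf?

7

[S [A [B [C [D x]]] - [A [B [C [D x]]]]] . [S [A [B [C [D a]]]] . [S [A [B [C [D x]]]]]]]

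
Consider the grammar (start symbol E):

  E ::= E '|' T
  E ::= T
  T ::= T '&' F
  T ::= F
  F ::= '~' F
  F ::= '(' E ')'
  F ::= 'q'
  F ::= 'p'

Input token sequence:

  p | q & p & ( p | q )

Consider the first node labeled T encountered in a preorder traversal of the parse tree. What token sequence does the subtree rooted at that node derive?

[E [E [T [F p]]] | [T [T [T [F q]] & [F p]] & [F ( [E [E [T [F p]]] | [T [F q]]] )]]]

p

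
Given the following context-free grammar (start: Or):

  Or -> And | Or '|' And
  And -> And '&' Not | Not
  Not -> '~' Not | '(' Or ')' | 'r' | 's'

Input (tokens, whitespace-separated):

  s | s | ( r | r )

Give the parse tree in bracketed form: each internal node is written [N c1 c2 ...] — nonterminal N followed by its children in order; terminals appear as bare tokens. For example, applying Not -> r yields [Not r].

Or
Or | And
Or | And | And
And | And | And
Not | And | And
s | And | And
s | Not | And
s | s | And
s | s | Not
s | s | ( Or )
s | s | ( Or | And )
s | s | ( And | And )
s | s | ( Not | And )
s | s | ( r | And )
s | s | ( r | Not )
s | s | ( r | r )

[Or [Or [Or [And [Not s]]] | [And [Not s]]] | [And [Not ( [Or [Or [And [Not r]]] | [And [Not r]]] )]]]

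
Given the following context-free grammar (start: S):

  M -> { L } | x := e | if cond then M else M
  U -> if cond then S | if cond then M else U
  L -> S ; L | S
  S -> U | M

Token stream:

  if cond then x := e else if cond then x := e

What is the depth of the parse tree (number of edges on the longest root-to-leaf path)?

[S [U if cond then [M x := e] else [U if cond then [S [M x := e]]]]]

5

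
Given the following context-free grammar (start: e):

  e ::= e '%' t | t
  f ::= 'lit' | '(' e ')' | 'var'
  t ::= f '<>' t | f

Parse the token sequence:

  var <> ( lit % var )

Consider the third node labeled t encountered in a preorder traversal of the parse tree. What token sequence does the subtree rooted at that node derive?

lit

[e [t [f var] <> [t [f ( [e [e [t [f lit]]] % [t [f var]]] )]]]]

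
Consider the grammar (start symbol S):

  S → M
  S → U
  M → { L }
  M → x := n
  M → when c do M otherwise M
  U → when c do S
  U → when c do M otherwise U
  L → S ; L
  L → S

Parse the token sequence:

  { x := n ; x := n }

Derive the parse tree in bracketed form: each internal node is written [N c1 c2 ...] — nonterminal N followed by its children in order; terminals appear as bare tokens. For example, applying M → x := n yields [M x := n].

S
M
{ L }
{ S ; L }
{ M ; L }
{ x := n ; L }
{ x := n ; S }
{ x := n ; M }
{ x := n ; x := n }

[S [M { [L [S [M x := n]] ; [L [S [M x := n]]]] }]]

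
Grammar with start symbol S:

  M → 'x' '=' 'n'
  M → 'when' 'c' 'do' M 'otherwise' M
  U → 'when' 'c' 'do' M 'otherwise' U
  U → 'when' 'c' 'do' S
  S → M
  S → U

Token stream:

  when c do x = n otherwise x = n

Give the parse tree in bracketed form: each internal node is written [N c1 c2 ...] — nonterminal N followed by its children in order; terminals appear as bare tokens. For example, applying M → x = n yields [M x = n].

[S [M when c do [M x = n] otherwise [M x = n]]]

S
M
when c do M otherwise M
when c do x = n otherwise M
when c do x = n otherwise x = n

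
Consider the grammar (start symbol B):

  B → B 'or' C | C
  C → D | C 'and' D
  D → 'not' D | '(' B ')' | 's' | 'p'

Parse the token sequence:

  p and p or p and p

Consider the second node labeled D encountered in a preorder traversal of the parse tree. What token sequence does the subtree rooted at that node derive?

p

[B [B [C [C [D p]] and [D p]]] or [C [C [D p]] and [D p]]]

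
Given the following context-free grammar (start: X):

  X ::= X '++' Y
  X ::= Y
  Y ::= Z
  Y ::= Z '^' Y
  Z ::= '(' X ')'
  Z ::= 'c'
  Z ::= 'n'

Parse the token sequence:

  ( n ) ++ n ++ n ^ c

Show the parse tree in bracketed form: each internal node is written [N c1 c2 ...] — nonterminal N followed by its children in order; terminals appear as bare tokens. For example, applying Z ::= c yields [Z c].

[X [X [X [Y [Z ( [X [Y [Z n]]] )]]] ++ [Y [Z n]]] ++ [Y [Z n] ^ [Y [Z c]]]]

X
X ++ Y
X ++ Y ++ Y
Y ++ Y ++ Y
Z ++ Y ++ Y
( X ) ++ Y ++ Y
( Y ) ++ Y ++ Y
( Z ) ++ Y ++ Y
( n ) ++ Y ++ Y
( n ) ++ Z ++ Y
( n ) ++ n ++ Y
( n ) ++ n ++ Z ^ Y
( n ) ++ n ++ n ^ Y
( n ) ++ n ++ n ^ Z
( n ) ++ n ++ n ^ c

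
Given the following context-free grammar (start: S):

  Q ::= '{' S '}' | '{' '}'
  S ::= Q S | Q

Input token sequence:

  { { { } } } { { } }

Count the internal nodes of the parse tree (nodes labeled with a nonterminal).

10

[S [Q { [S [Q { [S [Q { }]] }]] }] [S [Q { [S [Q { }]] }]]]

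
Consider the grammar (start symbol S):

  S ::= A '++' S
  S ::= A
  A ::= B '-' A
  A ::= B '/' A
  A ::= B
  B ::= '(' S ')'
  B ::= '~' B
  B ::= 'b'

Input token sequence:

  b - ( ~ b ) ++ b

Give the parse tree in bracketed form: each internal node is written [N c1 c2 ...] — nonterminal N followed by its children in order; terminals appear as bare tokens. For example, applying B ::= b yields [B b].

[S [A [B b] - [A [B ( [S [A [B ~ [B b]]]] )]]] ++ [S [A [B b]]]]

S
A ++ S
B - A ++ S
b - A ++ S
b - B ++ S
b - ( S ) ++ S
b - ( A ) ++ S
b - ( B ) ++ S
b - ( ~ B ) ++ S
b - ( ~ b ) ++ S
b - ( ~ b ) ++ A
b - ( ~ b ) ++ B
b - ( ~ b ) ++ b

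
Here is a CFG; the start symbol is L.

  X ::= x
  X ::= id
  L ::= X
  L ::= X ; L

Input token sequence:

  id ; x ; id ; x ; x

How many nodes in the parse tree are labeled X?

5

[L [X id] ; [L [X x] ; [L [X id] ; [L [X x] ; [L [X x]]]]]]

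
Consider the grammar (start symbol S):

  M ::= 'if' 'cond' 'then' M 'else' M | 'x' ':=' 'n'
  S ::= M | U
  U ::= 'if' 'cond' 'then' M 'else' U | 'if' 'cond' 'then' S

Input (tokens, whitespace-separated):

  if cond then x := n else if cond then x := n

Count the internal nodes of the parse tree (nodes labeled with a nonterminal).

6

[S [U if cond then [M x := n] else [U if cond then [S [M x := n]]]]]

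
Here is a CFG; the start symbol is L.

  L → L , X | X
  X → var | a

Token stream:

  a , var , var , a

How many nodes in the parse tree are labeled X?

[L [L [L [L [X a]] , [X var]] , [X var]] , [X a]]

4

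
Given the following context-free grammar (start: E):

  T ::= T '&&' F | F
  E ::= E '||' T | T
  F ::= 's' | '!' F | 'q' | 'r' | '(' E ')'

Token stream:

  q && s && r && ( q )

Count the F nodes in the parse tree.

5

[E [T [T [T [T [F q]] && [F s]] && [F r]] && [F ( [E [T [F q]]] )]]]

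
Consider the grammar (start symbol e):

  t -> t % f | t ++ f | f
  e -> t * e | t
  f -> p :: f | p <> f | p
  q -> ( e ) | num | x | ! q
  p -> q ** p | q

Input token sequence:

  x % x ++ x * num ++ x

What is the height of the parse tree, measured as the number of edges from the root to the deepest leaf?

7

[e [t [t [t [f [p [q x]]]] % [f [p [q x]]]] ++ [f [p [q x]]]] * [e [t [t [f [p [q num]]]] ++ [f [p [q x]]]]]]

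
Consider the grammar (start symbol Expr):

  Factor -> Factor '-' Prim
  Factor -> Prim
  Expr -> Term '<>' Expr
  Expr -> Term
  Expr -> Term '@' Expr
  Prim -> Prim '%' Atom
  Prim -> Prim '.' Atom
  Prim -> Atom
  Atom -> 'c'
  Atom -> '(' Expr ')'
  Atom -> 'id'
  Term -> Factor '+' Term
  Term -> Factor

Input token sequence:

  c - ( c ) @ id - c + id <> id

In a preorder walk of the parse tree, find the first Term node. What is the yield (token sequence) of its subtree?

c - ( c )

[Expr [Term [Factor [Factor [Prim [Atom c]]] - [Prim [Atom ( [Expr [Term [Factor [Prim [Atom c]]]]] )]]]] @ [Expr [Term [Factor [Factor [Prim [Atom id]]] - [Prim [Atom c]]] + [Term [Factor [Prim [Atom id]]]]] <> [Expr [Term [Factor [Prim [Atom id]]]]]]]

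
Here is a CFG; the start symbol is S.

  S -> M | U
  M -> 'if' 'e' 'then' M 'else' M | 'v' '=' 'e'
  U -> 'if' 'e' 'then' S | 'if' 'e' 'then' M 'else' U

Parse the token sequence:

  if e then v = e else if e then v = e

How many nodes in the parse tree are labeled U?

[S [U if e then [M v = e] else [U if e then [S [M v = e]]]]]

2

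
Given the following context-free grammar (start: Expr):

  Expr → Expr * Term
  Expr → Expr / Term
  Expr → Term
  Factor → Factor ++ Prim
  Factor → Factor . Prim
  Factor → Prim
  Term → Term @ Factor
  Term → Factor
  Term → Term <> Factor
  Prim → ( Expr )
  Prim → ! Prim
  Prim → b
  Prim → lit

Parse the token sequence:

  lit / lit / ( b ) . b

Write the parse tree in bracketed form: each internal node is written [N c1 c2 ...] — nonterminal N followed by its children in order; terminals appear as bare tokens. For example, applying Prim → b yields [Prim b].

Expr
Expr / Term
Expr / Term / Term
Term / Term / Term
Factor / Term / Term
Prim / Term / Term
lit / Term / Term
lit / Factor / Term
lit / Prim / Term
lit / lit / Term
lit / lit / Factor
lit / lit / Factor . Prim
lit / lit / Prim . Prim
lit / lit / ( Expr ) . Prim
lit / lit / ( Term ) . Prim
lit / lit / ( Factor ) . Prim
lit / lit / ( Prim ) . Prim
lit / lit / ( b ) . Prim
lit / lit / ( b ) . b

[Expr [Expr [Expr [Term [Factor [Prim lit]]]] / [Term [Factor [Prim lit]]]] / [Term [Factor [Factor [Prim ( [Expr [Term [Factor [Prim b]]]] )]] . [Prim b]]]]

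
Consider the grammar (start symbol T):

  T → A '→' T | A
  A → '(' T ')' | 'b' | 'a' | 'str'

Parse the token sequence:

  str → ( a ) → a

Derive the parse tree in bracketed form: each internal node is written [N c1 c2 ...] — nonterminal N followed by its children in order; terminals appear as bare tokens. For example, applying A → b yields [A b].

[T [A str] → [T [A ( [T [A a]] )] → [T [A a]]]]

T
A → T
str → T
str → A → T
str → ( T ) → T
str → ( A ) → T
str → ( a ) → T
str → ( a ) → A
str → ( a ) → a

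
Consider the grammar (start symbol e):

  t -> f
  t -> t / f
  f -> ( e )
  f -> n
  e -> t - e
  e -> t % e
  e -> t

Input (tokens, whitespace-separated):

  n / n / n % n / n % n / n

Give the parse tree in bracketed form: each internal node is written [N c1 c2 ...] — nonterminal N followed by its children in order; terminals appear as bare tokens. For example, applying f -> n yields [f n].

[e [t [t [t [f n]] / [f n]] / [f n]] % [e [t [t [f n]] / [f n]] % [e [t [t [f n]] / [f n]]]]]

e
t % e
t / f % e
t / f / f % e
f / f / f % e
n / f / f % e
n / n / f % e
n / n / n % e
n / n / n % t % e
n / n / n % t / f % e
n / n / n % f / f % e
n / n / n % n / f % e
n / n / n % n / n % e
n / n / n % n / n % t
n / n / n % n / n % t / f
n / n / n % n / n % f / f
n / n / n % n / n % n / f
n / n / n % n / n % n / n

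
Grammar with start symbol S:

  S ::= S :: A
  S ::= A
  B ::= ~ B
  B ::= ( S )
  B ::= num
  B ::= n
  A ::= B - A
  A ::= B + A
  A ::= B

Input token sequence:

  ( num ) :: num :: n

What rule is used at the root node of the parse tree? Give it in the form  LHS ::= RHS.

S ::= S :: A

[S [S [S [A [B ( [S [A [B num]]] )]]] :: [A [B num]]] :: [A [B n]]]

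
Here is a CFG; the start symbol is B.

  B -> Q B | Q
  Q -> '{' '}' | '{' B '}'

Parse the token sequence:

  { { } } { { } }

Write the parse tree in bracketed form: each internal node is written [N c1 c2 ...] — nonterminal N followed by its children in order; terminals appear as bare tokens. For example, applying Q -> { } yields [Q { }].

B
Q B
{ B } B
{ Q } B
{ { } } B
{ { } } Q
{ { } } { B }
{ { } } { Q }
{ { } } { { } }

[B [Q { [B [Q { }]] }] [B [Q { [B [Q { }]] }]]]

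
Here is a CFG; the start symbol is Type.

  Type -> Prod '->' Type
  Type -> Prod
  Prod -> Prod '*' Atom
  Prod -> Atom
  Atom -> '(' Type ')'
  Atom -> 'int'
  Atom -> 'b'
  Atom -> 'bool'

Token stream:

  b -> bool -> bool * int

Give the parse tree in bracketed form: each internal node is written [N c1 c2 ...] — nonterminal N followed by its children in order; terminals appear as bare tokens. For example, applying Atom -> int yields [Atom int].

Type
Prod -> Type
Atom -> Type
b -> Type
b -> Prod -> Type
b -> Atom -> Type
b -> bool -> Type
b -> bool -> Prod
b -> bool -> Prod * Atom
b -> bool -> Atom * Atom
b -> bool -> bool * Atom
b -> bool -> bool * int

[Type [Prod [Atom b]] -> [Type [Prod [Atom bool]] -> [Type [Prod [Prod [Atom bool]] * [Atom int]]]]]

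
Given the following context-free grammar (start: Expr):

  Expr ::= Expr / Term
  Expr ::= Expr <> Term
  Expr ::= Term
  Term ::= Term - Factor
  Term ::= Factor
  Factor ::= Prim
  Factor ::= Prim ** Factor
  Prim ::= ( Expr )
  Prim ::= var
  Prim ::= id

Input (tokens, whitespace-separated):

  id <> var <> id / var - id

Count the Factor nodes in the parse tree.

[Expr [Expr [Expr [Expr [Term [Factor [Prim id]]]] <> [Term [Factor [Prim var]]]] <> [Term [Factor [Prim id]]]] / [Term [Term [Factor [Prim var]]] - [Factor [Prim id]]]]

5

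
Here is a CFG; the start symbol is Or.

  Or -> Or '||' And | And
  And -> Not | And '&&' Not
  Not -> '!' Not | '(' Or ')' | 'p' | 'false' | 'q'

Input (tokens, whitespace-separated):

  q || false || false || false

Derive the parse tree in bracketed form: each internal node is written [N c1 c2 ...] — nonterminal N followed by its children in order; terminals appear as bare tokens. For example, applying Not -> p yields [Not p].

[Or [Or [Or [Or [And [Not q]]] || [And [Not false]]] || [And [Not false]]] || [And [Not false]]]

Or
Or || And
Or || And || And
Or || And || And || And
And || And || And || And
Not || And || And || And
q || And || And || And
q || Not || And || And
q || false || And || And
q || false || Not || And
q || false || false || And
q || false || false || Not
q || false || false || false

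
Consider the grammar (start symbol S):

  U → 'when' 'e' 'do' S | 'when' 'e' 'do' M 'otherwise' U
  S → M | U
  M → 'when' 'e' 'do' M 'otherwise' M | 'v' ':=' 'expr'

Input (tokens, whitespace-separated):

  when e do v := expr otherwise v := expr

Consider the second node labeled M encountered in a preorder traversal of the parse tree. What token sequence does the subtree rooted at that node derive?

[S [M when e do [M v := expr] otherwise [M v := expr]]]

v := expr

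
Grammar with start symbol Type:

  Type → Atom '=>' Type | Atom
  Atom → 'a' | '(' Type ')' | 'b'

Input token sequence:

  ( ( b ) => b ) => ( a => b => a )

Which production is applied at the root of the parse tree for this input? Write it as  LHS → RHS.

Type → Atom '=>' Type

[Type [Atom ( [Type [Atom ( [Type [Atom b]] )] => [Type [Atom b]]] )] => [Type [Atom ( [Type [Atom a] => [Type [Atom b] => [Type [Atom a]]]] )]]]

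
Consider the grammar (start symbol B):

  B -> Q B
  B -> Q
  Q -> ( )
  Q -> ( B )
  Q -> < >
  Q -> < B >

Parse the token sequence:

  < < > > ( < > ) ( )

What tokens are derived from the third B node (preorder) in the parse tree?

( < > ) ( )

[B [Q < [B [Q < >]] >] [B [Q ( [B [Q < >]] )] [B [Q ( )]]]]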